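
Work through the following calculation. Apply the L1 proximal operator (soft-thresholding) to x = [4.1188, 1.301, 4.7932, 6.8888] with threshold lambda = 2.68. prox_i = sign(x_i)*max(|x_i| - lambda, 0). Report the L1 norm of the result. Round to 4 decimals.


Soft-thresholding with lambda = 2.68:
prox(4.1188) = sign(4.1188)*max(|4.1188| - 2.68, 0) = 1.4388
prox(1.301) = sign(1.301)*max(|1.301| - 2.68, 0) = 0.0
prox(4.7932) = sign(4.7932)*max(|4.7932| - 2.68, 0) = 2.1132
prox(6.8888) = sign(6.8888)*max(|6.8888| - 2.68, 0) = 4.2088
prox(x) = [1.4388, 0.0, 2.1132, 4.2088]
||prox(x)||_1 = 1.4388 + 0.0 + 2.1132 + 4.2088 = 7.7608


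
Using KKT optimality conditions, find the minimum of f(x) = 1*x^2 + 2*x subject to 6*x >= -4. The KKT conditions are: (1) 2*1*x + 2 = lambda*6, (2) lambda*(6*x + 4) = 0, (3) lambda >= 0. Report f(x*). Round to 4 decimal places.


Step 1: Try lambda = 0 (constraint inactive).
x_unc = -2/(2*1) = -1.0
Check: 6*-1.0 = -6.0 < -4 -- violated!
Step 2: Constraint must be active: 6*x = -4
x* = -4/6 = -2/3 = -0.6667 (rounded; the exact value -2/3 is used below)
lambda = (2*1*(-2/3) + 2)/6 = 0.1111
Step 3: Compute optimal value.
f(x*) = 1*(-2/3)^2 + 2*(-2/3) = -0.8889


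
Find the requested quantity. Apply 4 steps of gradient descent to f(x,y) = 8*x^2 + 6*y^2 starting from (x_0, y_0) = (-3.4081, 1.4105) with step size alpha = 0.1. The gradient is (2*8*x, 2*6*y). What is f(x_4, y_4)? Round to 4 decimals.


Gradient descent on f(x,y) = 8*x^2 + 6*y^2.
Starting point: (-3.4081, 1.4105), alpha = 0.1
Step 1: grad_x = 2*8*-3.4081 = -54.5296, grad_y = 2*6*1.4105 = 16.926
  x_1 = -3.4081 - 0.1*-54.5296 = 2.0449
  y_1 = 1.4105 - 0.1*16.926 = -0.2821
Step 2: grad_x = 2*8*2.0449 = 32.7178, grad_y = 2*6*-0.2821 = -3.3852
  x_2 = 2.0449 - 0.1*32.7178 = -1.2269
  y_2 = -0.2821 - 0.1*-3.3852 = 0.0564
Step 3: grad_x = 2*8*-1.2269 = -19.6307, grad_y = 2*6*0.0564 = 0.677
  x_3 = -1.2269 - 0.1*-19.6307 = 0.7361
  y_3 = 0.0564 - 0.1*0.677 = -0.0113
Step 4: grad_x = 2*8*0.7361 = 11.7784, grad_y = 2*6*-0.0113 = -0.1354
  x_4 = 0.7361 - 0.1*11.7784 = -0.4417
  y_4 = -0.0113 - 0.1*-0.1354 = 0.0023
f(-0.4417, 0.0023) = 8*(-0.4417)^2 + 6*0.0023^2 = 1.5607


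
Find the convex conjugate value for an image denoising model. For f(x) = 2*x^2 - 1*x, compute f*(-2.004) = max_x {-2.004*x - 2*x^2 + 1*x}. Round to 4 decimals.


f*(y) = sup_x {y*x - a*x^2 - b*x} = sup_x {(y-b)*x - a*x^2}
FOC: (y - b) - 2a*x = 0 => x* = (y - b)/(2a)
x* = (-2.004 + 1)/(2*2) = -0.251
f*(-2.004) = (y-b)^2/(4a) = (-2.004 + 1)^2/(4*2)
= 1.008/8 = 0.126


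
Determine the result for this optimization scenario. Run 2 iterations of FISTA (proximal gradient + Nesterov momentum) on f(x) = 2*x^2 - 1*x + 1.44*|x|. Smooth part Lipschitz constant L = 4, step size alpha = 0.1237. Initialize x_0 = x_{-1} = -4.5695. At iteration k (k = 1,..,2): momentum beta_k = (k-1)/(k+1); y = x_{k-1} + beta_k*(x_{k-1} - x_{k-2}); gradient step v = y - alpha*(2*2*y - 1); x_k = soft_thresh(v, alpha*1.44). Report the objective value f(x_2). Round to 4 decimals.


FISTA on f(x) = 2*x^2 - 1*x + 1.44*|x|
L = 4, alpha = 0.1237
Iteration 1: beta = 0.0, y = -4.5695 + 0.0*(-4.5695 + 4.5695) = -4.5695
  grad(y) = -19.278, v = y - alpha*grad = -2.1848
  prox(v) = soft_thresh(-2.1848, 0.1781) = -2.0067
Iteration 2: beta = 0.3333, y = -2.0067 + 0.3333*(-2.0067 + 4.5695) = -1.1524
  grad(y) = -5.6096, v = y - alpha*grad = -0.4585
  prox(v) = soft_thresh(-0.4585, 0.1781) = -0.2804
f(x_2) = 2*(-0.2804)^2 - 1*(-0.2804) + 1.44*|-0.2804| = 0.8413


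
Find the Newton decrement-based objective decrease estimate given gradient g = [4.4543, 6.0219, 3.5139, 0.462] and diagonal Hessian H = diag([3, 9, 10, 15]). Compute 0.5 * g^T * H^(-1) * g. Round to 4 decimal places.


Step 1: H is diagonal, so H^(-1) * g = [1.4848, 0.6691, 0.3514, 0.0308].
Step 2: g^T H^(-1) g = sum_i g_i^2 / H_ii
  = (4.4543)^2/3 + (6.0219)^2/9 + (3.5139)^2/10 + (0.462)^2/15
  = 6.6136 + 4.0293 + 1.2347 + 0.0142 = 11.8918
Step 3: Objective decrease = 0.5 * g^T H^(-1) g = 5.9459


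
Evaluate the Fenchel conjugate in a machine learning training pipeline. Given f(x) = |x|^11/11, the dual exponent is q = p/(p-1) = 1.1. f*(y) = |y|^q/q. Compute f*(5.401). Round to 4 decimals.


The conjugate exponent q satisfies 1/p + 1/q = 1.
p = 11, so q = 11/(11 - 1) = 1.1
|y|^q = 5.401^1.1 = 6.3932
f*(5.401) = 6.3932 / 1.1 = 5.812


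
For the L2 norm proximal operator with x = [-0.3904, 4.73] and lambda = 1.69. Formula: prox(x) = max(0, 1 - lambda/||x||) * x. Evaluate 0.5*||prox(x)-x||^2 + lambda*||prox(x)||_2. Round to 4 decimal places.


Step 1: Compute ||x||.
||x|| = 4.7461
Step 2: Compute scaling factor.
scale = max(0, 1 - 1.69/4.7461) = 0.6439
Step 3: prox(x) = [-0.2514, 3.0457]
||prox(x)|| = 3.0561
Step 4: Proximal objective.
0.5*||prox-x||^2 = 1.4281
lambda*||prox|| = 5.1648
Total = 6.5928


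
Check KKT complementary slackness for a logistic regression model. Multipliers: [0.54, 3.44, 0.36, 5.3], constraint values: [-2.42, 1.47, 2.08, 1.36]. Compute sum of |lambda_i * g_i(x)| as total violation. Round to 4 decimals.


KKT complementary slackness check:
lambda_1 * g_1 = 0.54 * -2.42 = -1.3068
lambda_2 * g_2 = 3.44 * 1.47 = 5.0568
lambda_3 * g_3 = 0.36 * 2.08 = 0.7488
lambda_4 * g_4 = 5.3 * 1.36 = 7.208
Total violation = 1.3068 + 5.0568 + 0.7488 + 7.208 = 14.3204


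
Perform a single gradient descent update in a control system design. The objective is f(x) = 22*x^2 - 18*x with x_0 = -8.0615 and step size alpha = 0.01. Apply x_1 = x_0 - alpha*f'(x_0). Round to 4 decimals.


We compute the gradient at x_0 and apply the update.
f'(x) = 44*x - 18
f'(-8.0615) = 44*-8.0615 - 18 = -372.706
x_1 = -8.0615 - 0.01*-372.706 = -4.3344


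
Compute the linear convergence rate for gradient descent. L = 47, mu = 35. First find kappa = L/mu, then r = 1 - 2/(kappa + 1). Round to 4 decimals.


Step 1: Compute the condition number.
kappa = L/mu = 47/35 = 1.3429
Step 2: Compute the convergence rate.
r = 1 - 2/(kappa + 1) = 1 - 2*mu/(L + mu) = (L - mu)/(L + mu) = 12/82 = 0.1463


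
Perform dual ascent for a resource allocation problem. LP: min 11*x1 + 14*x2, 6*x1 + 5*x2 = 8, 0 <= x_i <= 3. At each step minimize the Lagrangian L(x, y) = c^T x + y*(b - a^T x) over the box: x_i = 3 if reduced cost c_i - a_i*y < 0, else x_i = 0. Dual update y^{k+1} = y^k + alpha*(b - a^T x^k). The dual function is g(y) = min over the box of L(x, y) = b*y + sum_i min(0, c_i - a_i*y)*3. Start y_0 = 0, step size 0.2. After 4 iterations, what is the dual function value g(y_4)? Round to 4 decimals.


Dual ascent for LP: min 11*x1 + 14*x2, 6*x1 + 5*x2 = 8, 0 <= x_i <= 3
Step 1: y^k = 0.0, reduced costs: (11.0, 14.0)
  x^k = (0.0, 0.0), subgradient = b - a^T x = 8.0
  y^{k+1} = 0.0 + 0.2*8.0 = 1.6
Step 2: y^k = 1.6, reduced costs: (1.4, 6.0)
  x^k = (0.0, 0.0), subgradient = b - a^T x = 8.0
  y^{k+1} = 1.6 + 0.2*8.0 = 3.2
Step 3: y^k = 3.2, reduced costs: (-8.2, -2.0)
  x^k = (3.0, 3.0), subgradient = b - a^T x = -25.0
  y^{k+1} = 3.2 + 0.2*-25.0 = -1.8
Step 4: y^k = -1.8, reduced costs: (21.8, 23.0)
  x^k = (0.0, 0.0), subgradient = b - a^T x = 8.0
  y^{k+1} = -1.8 + 0.2*8.0 = -0.2
Dual objective at y_4 = -0.2: reduced costs (12.2, 15.0), box minimizer x = (0.0, 0.0)
g(y_4) = b*y + (c1 - a1*y)*x1 + (c2 - a2*y)*x2 = 8*(-0.2) + 12.2*0.0 + 15.0*0.0 = -1.6 + 0.0 + 0.0 = -1.6


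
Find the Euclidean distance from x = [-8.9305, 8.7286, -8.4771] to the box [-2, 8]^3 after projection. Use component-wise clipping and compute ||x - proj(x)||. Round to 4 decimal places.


Project each component onto [-2, 8].
clip(-8.9305) = -2.0, clip(8.7286) = 8.0, clip(-8.4771) = -2.0
Projection = [-2.0, 8.0, -2.0]
Squared diffs: [48.0318, 0.5309, 41.9528]
Distance = sqrt(90.5155) = 9.514


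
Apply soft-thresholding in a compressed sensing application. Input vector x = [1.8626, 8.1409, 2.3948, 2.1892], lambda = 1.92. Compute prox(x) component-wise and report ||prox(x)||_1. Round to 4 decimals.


Soft-thresholding with lambda = 1.92:
prox(1.8626) = sign(1.8626)*max(|1.8626| - 1.92, 0) = 0.0
prox(8.1409) = sign(8.1409)*max(|8.1409| - 1.92, 0) = 6.2209
prox(2.3948) = sign(2.3948)*max(|2.3948| - 1.92, 0) = 0.4748
prox(2.1892) = sign(2.1892)*max(|2.1892| - 1.92, 0) = 0.2692
prox(x) = [0.0, 6.2209, 0.4748, 0.2692]
||prox(x)||_1 = 0.0 + 6.2209 + 0.4748 + 0.2692 = 6.9649


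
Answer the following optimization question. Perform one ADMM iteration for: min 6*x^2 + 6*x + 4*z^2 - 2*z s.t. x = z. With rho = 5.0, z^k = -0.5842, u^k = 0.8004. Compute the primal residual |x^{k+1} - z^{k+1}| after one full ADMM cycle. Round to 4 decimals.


ADMM iteration with rho = 5.0, z^k = -0.5842, u^k = 0.8004
Step 1: x-update.
Minimize 6*x^2 + 6*x + (5.0/2)*(x + 0.5842 + 0.8004)^2
FOC: (2*6 + 5.0)*x = -6 + 5.0*(-0.5842 - 0.8004)
x^{k+1} = -0.7602
Step 2: z-update.
Minimize 4*z^2 - 2*z + (5.0/2)*(-0.7602 - z + 0.8004)^2
FOC: (2*4 + 5.0)*z = 2 + 5.0*(-0.7602 + 0.8004)
z^{k+1} = 0.1693
Step 3: u-update.
u^{k+1} = 0.8004 - 0.7602 - 0.1693 = -0.1291
Step 4: Primal residual = |-0.7602 - 0.1693| = 0.9295


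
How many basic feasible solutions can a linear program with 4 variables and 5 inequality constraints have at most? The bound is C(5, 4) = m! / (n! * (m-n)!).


Each vertex corresponds to some choice of n active constraints out of m, so the number of vertices is at most C(m, n) = m! / (n!(m-n)!).
m = 5, n = 4
Numerator: 5 * 4 * 3 * 2
Denominator: 4! = 24
C(5, 4) = 5


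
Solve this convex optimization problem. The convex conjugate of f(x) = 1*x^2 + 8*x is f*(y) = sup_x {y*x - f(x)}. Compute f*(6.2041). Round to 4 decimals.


f*(y) = sup_x {y*x - a*x^2 - b*x} = sup_x {(y-b)*x - a*x^2}
FOC: (y - b) - 2a*x = 0 => x* = (y - b)/(2a)
x* = (6.2041 - 8)/(2*1) = -0.898
f*(6.2041) = (y-b)^2/(4a) = (6.2041 - 8)^2/(4*1)
= 3.2253/4 = 0.8063


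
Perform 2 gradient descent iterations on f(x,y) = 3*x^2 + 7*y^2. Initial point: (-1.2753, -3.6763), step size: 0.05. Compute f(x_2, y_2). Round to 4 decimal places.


Gradient descent on f(x,y) = 3*x^2 + 7*y^2.
Starting point: (-1.2753, -3.6763), alpha = 0.05
Step 1: grad_x = 2*3*-1.2753 = -7.6518, grad_y = 2*7*-3.6763 = -51.4682
  x_1 = -1.2753 - 0.05*-7.6518 = -0.8927
  y_1 = -3.6763 - 0.05*-51.4682 = -1.1029
Step 2: grad_x = 2*3*-0.8927 = -5.3563, grad_y = 2*7*-1.1029 = -15.4405
  x_2 = -0.8927 - 0.05*-5.3563 = -0.6249
  y_2 = -1.1029 - 0.05*-15.4405 = -0.3309
f(-0.6249, -0.3309) = 3*(-0.6249)^2 + 7*(-0.3309)^2 = 1.9378


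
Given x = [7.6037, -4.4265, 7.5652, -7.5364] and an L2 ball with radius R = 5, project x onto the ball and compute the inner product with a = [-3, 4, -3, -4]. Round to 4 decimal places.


Step 1: Compute ||x|| (intermediates to 6 decimals).
||x|| = sqrt(7.6037^2 + (-4.4265)^2 + 7.5652^2 + (-7.5364)^2) = 13.836175
Step 2: Project.
Since ||x|| > R, scale = R/||x|| = 5/13.836175 = 0.361372, proj(x) = scale * x
proj(x) = [2.747764, -1.599613, 2.733851, -2.723444]
Step 3: Dot product.
a^T * proj(x) = -3*2.747764 + 4*(-1.599613) - 3*2.733851 - 4*(-2.723444) = -11.9495


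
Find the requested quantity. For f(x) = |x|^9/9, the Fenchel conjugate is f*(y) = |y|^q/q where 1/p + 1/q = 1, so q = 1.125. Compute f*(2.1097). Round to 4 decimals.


The conjugate exponent q satisfies 1/p + 1/q = 1.
p = 9, so q = 9/(9 - 1) = 1.125
|y|^q = 2.1097^1.125 = 2.3161
f*(2.1097) = 2.3161 / 1.125 = 2.0587


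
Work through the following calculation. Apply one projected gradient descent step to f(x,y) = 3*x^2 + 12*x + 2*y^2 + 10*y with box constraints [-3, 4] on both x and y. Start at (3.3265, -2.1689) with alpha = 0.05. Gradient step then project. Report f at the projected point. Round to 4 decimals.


Step 1: Compute gradient at (3.3265, -2.1689).
grad_x = 2*3*3.3265 + 12 = 31.959
grad_y = 2*2*-2.1689 + 10 = 1.3244
Step 2: Gradient step.
x_raw = 3.3265 - 0.05*31.959 = 1.7286
y_raw = -2.1689 - 0.05*1.3244 = -2.2351
Step 3: Project onto [-3, 4].
x_proj = clip(1.7286) = 1.7286
y_proj = clip(-2.2351) = -2.2351
Step 4: Evaluate f.
f(1.7286, -2.2351) = 17.3466


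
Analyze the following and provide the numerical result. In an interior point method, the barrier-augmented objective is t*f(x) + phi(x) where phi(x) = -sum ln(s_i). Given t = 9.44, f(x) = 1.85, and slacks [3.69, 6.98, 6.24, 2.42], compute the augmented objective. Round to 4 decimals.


Step 1: Compute log-barrier.
ln values: [1.3056, 1.943, 1.831, 0.8838]
phi = -(1.3056 + 1.943 + 1.831 + 0.8838) = -5.9634
Step 2: Compute augmented objective.
t*f(x) = 9.44*1.85 = 17.464
Total = 17.464 - 5.9634 = 11.5006


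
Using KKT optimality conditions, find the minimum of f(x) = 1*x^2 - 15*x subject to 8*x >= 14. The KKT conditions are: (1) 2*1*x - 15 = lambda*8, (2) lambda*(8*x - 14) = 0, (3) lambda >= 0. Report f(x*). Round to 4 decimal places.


Step 1: Try lambda = 0 (constraint inactive).
Stationarity: 2*1*x - 15 = 0
x* = 15/(2*1) = 7.5
Check constraint: 8*7.5 = 60.0 >= 14 -- satisfied.
Step 2: Compute optimal value.
f(x*) = 1*7.5^2 - 15*7.5 = -56.25


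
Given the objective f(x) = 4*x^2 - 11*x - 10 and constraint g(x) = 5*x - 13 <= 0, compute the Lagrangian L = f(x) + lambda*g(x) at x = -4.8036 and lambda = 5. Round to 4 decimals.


Step 1: Evaluate f(x).
f(-4.8036) = 4*(-4.8036)^2 - 11*(-4.8036) - 10 = 135.1379
Step 2: Evaluate g(x).
g(-4.8036) = 5*-4.8036 - 13 = -37.018
Step 3: Compute Lagrangian.
L = 135.1379 + 5*-37.018 = -49.9521


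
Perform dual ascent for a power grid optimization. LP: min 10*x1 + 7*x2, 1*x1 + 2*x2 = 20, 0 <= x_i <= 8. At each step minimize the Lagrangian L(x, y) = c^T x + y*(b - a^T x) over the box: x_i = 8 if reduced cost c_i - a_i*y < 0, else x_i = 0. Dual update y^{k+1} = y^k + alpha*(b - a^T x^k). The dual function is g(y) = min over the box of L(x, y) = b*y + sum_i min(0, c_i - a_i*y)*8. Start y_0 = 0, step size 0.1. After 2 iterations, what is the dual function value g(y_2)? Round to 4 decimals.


Dual ascent for LP: min 10*x1 + 7*x2, 1*x1 + 2*x2 = 20, 0 <= x_i <= 8
Step 1: y^k = 0.0, reduced costs: (10.0, 7.0)
  x^k = (0.0, 0.0), subgradient = b - a^T x = 20.0
  y^{k+1} = 0.0 + 0.1*20.0 = 2.0
Step 2: y^k = 2.0, reduced costs: (8.0, 3.0)
  x^k = (0.0, 0.0), subgradient = b - a^T x = 20.0
  y^{k+1} = 2.0 + 0.1*20.0 = 4.0
Dual objective at y_2 = 4.0: reduced costs (6.0, -1.0), box minimizer x = (0.0, 8.0)
g(y_2) = b*y + (c1 - a1*y)*x1 + (c2 - a2*y)*x2 = 20*4.0 + 6.0*0.0 + (-1.0)*8.0 = 80.0 + 0.0 - 8.0 = 72.0


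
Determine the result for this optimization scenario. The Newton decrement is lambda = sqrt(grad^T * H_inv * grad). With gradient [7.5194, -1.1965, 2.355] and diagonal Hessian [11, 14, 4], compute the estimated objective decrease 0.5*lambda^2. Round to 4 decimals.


Step 1: H is diagonal, so H^(-1) * g = [0.6836, -0.0855, 0.5888].
Step 2: g^T H^(-1) g = sum_i g_i^2 / H_ii
  = (7.5194)^2/11 + (-1.1965)^2/14 + (2.355)^2/4
  = 5.1401 + 0.1023 + 1.3865 = 6.6289
Step 3: Objective decrease = 0.5 * g^T H^(-1) g = 3.3144


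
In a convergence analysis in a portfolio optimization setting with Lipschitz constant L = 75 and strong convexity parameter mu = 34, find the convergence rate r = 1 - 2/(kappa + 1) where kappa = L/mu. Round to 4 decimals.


Step 1: Compute the condition number.
kappa = L/mu = 75/34 = 2.2059
Step 2: Compute the convergence rate.
r = 1 - 2/(kappa + 1) = 1 - 2*mu/(L + mu) = (L - mu)/(L + mu) = 41/109 = 0.3761


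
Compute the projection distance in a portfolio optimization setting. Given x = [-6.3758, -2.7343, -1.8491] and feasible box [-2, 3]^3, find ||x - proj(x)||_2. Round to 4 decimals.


Project each component onto [-2, 3].
clip(-6.3758) = -2.0, clip(-2.7343) = -2.0, clip(-1.8491) = -1.8491
Projection = [-2.0, -2.0, -1.8491]
Squared diffs: [19.1476, 0.5392, 0.0]
Distance = sqrt(19.6868) = 4.437


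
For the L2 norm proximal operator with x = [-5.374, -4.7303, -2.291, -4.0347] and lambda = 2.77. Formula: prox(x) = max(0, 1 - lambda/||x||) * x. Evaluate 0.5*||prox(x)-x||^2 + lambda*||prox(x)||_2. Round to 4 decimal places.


Step 1: Compute ||x||.
||x|| = 8.5313
Step 2: Compute scaling factor.
scale = max(0, 1 - 2.77/8.5313) = 0.6753
Step 3: prox(x) = [-3.6291, -3.1944, -1.5471, -2.7247]
||prox(x)|| = 5.7613
Step 4: Proximal objective.
0.5*||prox-x||^2 = 3.8365
lambda*||prox|| = 15.9588
Total = 19.7953


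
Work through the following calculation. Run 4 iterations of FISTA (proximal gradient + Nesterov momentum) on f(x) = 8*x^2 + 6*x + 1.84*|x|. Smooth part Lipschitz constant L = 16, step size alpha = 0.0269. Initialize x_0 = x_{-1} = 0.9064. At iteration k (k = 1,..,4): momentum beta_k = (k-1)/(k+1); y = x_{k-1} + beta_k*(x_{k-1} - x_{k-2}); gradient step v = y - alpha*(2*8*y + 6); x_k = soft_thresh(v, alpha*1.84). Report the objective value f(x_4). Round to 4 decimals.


FISTA on f(x) = 8*x^2 + 6*x + 1.84*|x|
L = 16, alpha = 0.0269
Iteration 1: beta = 0.0, y = 0.9064 + 0.0*(0.9064 - 0.9064) = 0.9064
  grad(y) = 20.5024, v = y - alpha*grad = 0.3549
  prox(v) = soft_thresh(0.3549, 0.0495) = 0.3054
Iteration 2: beta = 0.3333, y = 0.3054 + 0.3333*(0.3054 - 0.9064) = 0.1051
  grad(y) = 7.6808, v = y - alpha*grad = -0.1016
  prox(v) = soft_thresh(-0.1016, 0.0495) = -0.0521
Iteration 3: beta = 0.5, y = -0.0521 + 0.5*(-0.0521 - 0.3054) = -0.2308
  grad(y) = 2.3073, v = y - alpha*grad = -0.2929
  prox(v) = soft_thresh(-0.2929, 0.0495) = -0.2434
Iteration 4: beta = 0.6, y = -0.2434 + 0.6*(-0.2434 + 0.0521) = -0.3581
  grad(y) = 0.2697, v = y - alpha*grad = -0.3654
  prox(v) = soft_thresh(-0.3654, 0.0495) = -0.3159
f(x_4) = 8*(-0.3159)^2 + 6*(-0.3159) + 1.84*|-0.3159| = -0.5158


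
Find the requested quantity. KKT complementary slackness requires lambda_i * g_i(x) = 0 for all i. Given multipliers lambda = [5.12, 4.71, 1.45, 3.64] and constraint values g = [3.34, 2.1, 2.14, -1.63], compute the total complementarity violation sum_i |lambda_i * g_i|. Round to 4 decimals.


KKT complementary slackness check:
lambda_1 * g_1 = 5.12 * 3.34 = 17.1008
lambda_2 * g_2 = 4.71 * 2.1 = 9.891
lambda_3 * g_3 = 1.45 * 2.14 = 3.103
lambda_4 * g_4 = 3.64 * -1.63 = -5.9332
Total violation = 17.1008 + 9.891 + 3.103 + 5.9332 = 36.028


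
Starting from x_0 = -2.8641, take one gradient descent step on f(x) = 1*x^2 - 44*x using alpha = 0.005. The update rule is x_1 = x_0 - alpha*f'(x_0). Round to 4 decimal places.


We compute the gradient at x_0 and apply the update.
f'(x) = 2*x - 44
f'(-2.8641) = 2*-2.8641 - 44 = -49.7282
x_1 = -2.8641 - 0.005*-49.7282 = -2.6155


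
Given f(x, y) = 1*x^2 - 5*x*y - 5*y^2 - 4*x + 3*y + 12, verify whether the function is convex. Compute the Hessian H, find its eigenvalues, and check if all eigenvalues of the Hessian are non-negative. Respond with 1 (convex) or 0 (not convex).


The Hessian of f(x,y) = 1*x^2 - 5*x*y - 5*y^2 - 4*x + 3*y + 12 is:
H = [[2, -5], [-5, -10]]
Trace = 2 - 10 = -8
Determinant = 2*-10 - (-5)^2 = -45
Discriminant = (-8)^2 - 4*-45 = 244.0
Eigenvalues: lambda_1 = -11.8102, lambda_2 = 3.8102
The function is not convex.

0


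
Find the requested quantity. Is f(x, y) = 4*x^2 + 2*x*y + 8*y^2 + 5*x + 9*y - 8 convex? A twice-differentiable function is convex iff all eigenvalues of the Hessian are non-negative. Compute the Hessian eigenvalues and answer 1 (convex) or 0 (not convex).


The Hessian of f(x,y) = 4*x^2 + 2*x*y + 8*y^2 + 5*x + 9*y - 8 is:
H = [[8, 2], [2, 16]]
Trace = 8 + 16 = 24
Determinant = 8*16 - (2)^2 = 124
Discriminant = (24)^2 - 4*124 = 80.0
Eigenvalues: lambda_1 = 7.5279, lambda_2 = 16.4721
The function is convex.

1


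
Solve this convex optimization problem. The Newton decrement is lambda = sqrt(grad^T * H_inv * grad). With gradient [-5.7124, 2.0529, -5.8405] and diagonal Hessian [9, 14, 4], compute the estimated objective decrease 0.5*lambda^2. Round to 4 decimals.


Step 1: H is diagonal, so H^(-1) * g = [-0.6347, 0.1466, -1.4601].
Step 2: g^T H^(-1) g = sum_i g_i^2 / H_ii
  = (-5.7124)^2/9 + (2.0529)^2/14 + (-5.8405)^2/4
  = 3.6257 + 0.301 + 8.5279 = 12.4546
Step 3: Objective decrease = 0.5 * g^T H^(-1) g = 6.2273


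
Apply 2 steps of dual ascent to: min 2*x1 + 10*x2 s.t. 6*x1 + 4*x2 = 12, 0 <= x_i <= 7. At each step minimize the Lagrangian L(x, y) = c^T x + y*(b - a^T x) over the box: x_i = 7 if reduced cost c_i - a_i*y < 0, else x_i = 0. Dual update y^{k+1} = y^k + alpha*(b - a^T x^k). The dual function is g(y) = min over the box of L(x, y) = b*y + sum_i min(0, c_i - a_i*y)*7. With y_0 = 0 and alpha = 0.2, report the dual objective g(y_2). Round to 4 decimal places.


Dual ascent for LP: min 2*x1 + 10*x2, 6*x1 + 4*x2 = 12, 0 <= x_i <= 7
Step 1: y^k = 0.0, reduced costs: (2.0, 10.0)
  x^k = (0.0, 0.0), subgradient = b - a^T x = 12.0
  y^{k+1} = 0.0 + 0.2*12.0 = 2.4
Step 2: y^k = 2.4, reduced costs: (-12.4, 0.4)
  x^k = (7.0, 0.0), subgradient = b - a^T x = -30.0
  y^{k+1} = 2.4 + 0.2*-30.0 = -3.6
Dual objective at y_2 = -3.6: reduced costs (23.6, 24.4), box minimizer x = (0.0, 0.0)
g(y_2) = b*y + (c1 - a1*y)*x1 + (c2 - a2*y)*x2 = 12*(-3.6) + 23.6*0.0 + 24.4*0.0 = -43.2 + 0.0 + 0.0 = -43.2


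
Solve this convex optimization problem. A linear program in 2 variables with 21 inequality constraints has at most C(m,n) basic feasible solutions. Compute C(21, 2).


Each vertex corresponds to some choice of n active constraints out of m, so the number of vertices is at most C(m, n) = m! / (n!(m-n)!).
m = 21, n = 2
Numerator: 21 * 20
Denominator: 2! = 2
C(21, 2) = 210


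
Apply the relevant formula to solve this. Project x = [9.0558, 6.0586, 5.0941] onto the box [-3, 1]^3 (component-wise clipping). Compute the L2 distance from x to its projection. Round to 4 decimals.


Project each component onto [-3, 1].
clip(9.0558) = 1.0, clip(6.0586) = 1.0, clip(5.0941) = 1.0
Projection = [1.0, 1.0, 1.0]
Squared diffs: [64.8959, 25.5894, 16.7617]
Distance = sqrt(107.247) = 10.356


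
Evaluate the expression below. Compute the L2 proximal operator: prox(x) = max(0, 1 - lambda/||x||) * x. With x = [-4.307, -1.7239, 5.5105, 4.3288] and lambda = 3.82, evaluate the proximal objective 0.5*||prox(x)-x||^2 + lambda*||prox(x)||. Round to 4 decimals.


Step 1: Compute ||x||.
||x|| = 8.4039
Step 2: Compute scaling factor.
scale = max(0, 1 - 3.82/8.4039) = 0.5455
Step 3: prox(x) = [-2.3493, -0.9403, 3.0057, 2.3611]
||prox(x)|| = 4.5839
Step 4: Proximal objective.
0.5*||prox-x||^2 = 7.2962
lambda*||prox|| = 17.5105
Total = 24.8068


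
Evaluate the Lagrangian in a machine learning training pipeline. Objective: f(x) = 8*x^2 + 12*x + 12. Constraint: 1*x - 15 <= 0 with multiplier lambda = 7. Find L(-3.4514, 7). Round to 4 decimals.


Step 1: Evaluate f(x).
f(-3.4514) = 8*(-3.4514)^2 + 12*(-3.4514) + 12 = 65.8805
Step 2: Evaluate g(x).
g(-3.4514) = 1*-3.4514 - 15 = -18.4514
Step 3: Compute Lagrangian.
L = 65.8805 + 7*-18.4514 = -63.2793


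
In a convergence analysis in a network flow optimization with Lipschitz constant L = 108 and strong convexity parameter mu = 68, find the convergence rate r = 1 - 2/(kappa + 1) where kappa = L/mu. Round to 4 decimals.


Step 1: Compute the condition number.
kappa = L/mu = 108/68 = 1.5882
Step 2: Compute the convergence rate.
r = 1 - 2/(kappa + 1) = 1 - 2*mu/(L + mu) = (L - mu)/(L + mu) = 40/176 = 0.2273


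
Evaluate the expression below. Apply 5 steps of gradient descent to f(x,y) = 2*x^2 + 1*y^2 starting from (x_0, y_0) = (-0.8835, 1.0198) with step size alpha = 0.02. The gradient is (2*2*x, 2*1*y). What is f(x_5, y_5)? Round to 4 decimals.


Gradient descent on f(x,y) = 2*x^2 + 1*y^2.
Starting point: (-0.8835, 1.0198), alpha = 0.02
Step 1: grad_x = 2*2*-0.8835 = -3.534, grad_y = 2*1*1.0198 = 2.0396
  x_1 = -0.8835 - 0.02*-3.534 = -0.8128
  y_1 = 1.0198 - 0.02*2.0396 = 0.979
Step 2: grad_x = 2*2*-0.8128 = -3.2513, grad_y = 2*1*0.979 = 1.958
  x_2 = -0.8128 - 0.02*-3.2513 = -0.7478
  y_2 = 0.979 - 0.02*1.958 = 0.9398
Step 3: grad_x = 2*2*-0.7478 = -2.9912, grad_y = 2*1*0.9398 = 1.8797
  x_3 = -0.7478 - 0.02*-2.9912 = -0.688
  y_3 = 0.9398 - 0.02*1.8797 = 0.9023
Step 4: grad_x = 2*2*-0.688 = -2.7519, grad_y = 2*1*0.9023 = 1.8045
  x_4 = -0.688 - 0.02*-2.7519 = -0.6329
  y_4 = 0.9023 - 0.02*1.8045 = 0.8662
Step 5: grad_x = 2*2*-0.6329 = -2.5317, grad_y = 2*1*0.8662 = 1.7323
  x_5 = -0.6329 - 0.02*-2.5317 = -0.5823
  y_5 = 0.8662 - 0.02*1.7323 = 0.8315
f(-0.5823, 0.8315) = 2*(-0.5823)^2 + 1*0.8315^2 = 1.3696


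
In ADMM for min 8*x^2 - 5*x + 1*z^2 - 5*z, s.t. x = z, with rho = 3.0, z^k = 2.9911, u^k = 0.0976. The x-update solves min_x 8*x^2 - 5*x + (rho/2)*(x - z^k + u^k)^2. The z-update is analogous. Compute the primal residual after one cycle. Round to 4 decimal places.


ADMM iteration with rho = 3.0, z^k = 2.9911, u^k = 0.0976
Step 1: x-update.
Minimize 8*x^2 - 5*x + (3.0/2)*(x - 2.9911 + 0.0976)^2
FOC: (2*8 + 3.0)*x = 5 + 3.0*(2.9911 - 0.0976)
x^{k+1} = 0.72
Step 2: z-update.
Minimize 1*z^2 - 5*z + (3.0/2)*(0.72 - z + 0.0976)^2
FOC: (2*1 + 3.0)*z = 5 + 3.0*(0.72 + 0.0976)
z^{k+1} = 1.4906
Step 3: u-update.
u^{k+1} = 0.0976 + 0.72 - 1.4906 = -0.6729
Step 4: Primal residual = |0.72 - 1.4906| = 0.7705


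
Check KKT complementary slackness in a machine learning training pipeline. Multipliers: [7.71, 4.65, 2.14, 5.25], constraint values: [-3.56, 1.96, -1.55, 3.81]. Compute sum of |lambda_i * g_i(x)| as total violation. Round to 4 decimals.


KKT complementary slackness check:
lambda_1 * g_1 = 7.71 * -3.56 = -27.4476
lambda_2 * g_2 = 4.65 * 1.96 = 9.114
lambda_3 * g_3 = 2.14 * -1.55 = -3.317
lambda_4 * g_4 = 5.25 * 3.81 = 20.0025
Total violation = 27.4476 + 9.114 + 3.317 + 20.0025 = 59.8811


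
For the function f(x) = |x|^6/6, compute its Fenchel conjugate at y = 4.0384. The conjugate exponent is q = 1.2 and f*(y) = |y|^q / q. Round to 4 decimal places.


The conjugate exponent q satisfies 1/p + 1/q = 1.
p = 6, so q = 6/(6 - 1) = 1.2
|y|^q = 4.0384^1.2 = 5.3389
f*(4.0384) = 5.3389 / 1.2 = 4.4491


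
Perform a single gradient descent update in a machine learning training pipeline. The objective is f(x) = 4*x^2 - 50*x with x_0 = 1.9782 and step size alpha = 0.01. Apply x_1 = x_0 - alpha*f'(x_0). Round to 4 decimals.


We compute the gradient at x_0 and apply the update.
f'(x) = 8*x - 50
f'(1.9782) = 8*1.9782 - 50 = -34.1744
x_1 = 1.9782 - 0.01*-34.1744 = 2.3199


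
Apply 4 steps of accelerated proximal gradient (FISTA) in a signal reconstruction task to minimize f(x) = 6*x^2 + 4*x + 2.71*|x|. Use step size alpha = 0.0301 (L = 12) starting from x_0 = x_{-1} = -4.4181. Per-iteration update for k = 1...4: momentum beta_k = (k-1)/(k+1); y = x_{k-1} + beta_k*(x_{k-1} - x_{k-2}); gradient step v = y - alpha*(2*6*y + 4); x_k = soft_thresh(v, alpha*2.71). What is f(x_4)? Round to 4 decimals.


FISTA on f(x) = 6*x^2 + 4*x + 2.71*|x|
L = 12, alpha = 0.0301
Iteration 1: beta = 0.0, y = -4.4181 + 0.0*(-4.4181 + 4.4181) = -4.4181
  grad(y) = -49.0172, v = y - alpha*grad = -2.9427
  prox(v) = soft_thresh(-2.9427, 0.0816) = -2.8611
Iteration 2: beta = 0.3333, y = -2.8611 + 0.3333*(-2.8611 + 4.4181) = -2.3421
  grad(y) = -24.1054, v = y - alpha*grad = -1.6165
  prox(v) = soft_thresh(-1.6165, 0.0816) = -1.535
Iteration 3: beta = 0.5, y = -1.535 + 0.5*(-1.535 + 2.8611) = -0.8719
  grad(y) = -6.4628, v = y - alpha*grad = -0.6774
  prox(v) = soft_thresh(-0.6774, 0.0816) = -0.5958
Iteration 4: beta = 0.6, y = -0.5958 + 0.6*(-0.5958 + 1.535) = -0.0323
  grad(y) = 3.6124, v = y - alpha*grad = -0.141
  prox(v) = soft_thresh(-0.141, 0.0816) = -0.0595
f(x_4) = 6*(-0.0595)^2 + 4*(-0.0595) + 2.71*|-0.0595| = -0.0555


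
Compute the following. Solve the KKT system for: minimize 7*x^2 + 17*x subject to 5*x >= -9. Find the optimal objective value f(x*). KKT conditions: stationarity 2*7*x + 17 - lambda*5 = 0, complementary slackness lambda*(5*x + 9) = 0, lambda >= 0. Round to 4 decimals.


Step 1: Try lambda = 0 (constraint inactive).
Stationarity: 2*7*x + 17 = 0
x* = -17/(2*7) = -17/14 = -1.2143 (rounded; the exact value -17/14 is used below)
Check constraint: 5*-1.2143 = -6.0715 >= -9 -- satisfied.
Step 2: Compute optimal value.
f(x*) = 7*(-17/14)^2 + 17*(-17/14) = -10.3214


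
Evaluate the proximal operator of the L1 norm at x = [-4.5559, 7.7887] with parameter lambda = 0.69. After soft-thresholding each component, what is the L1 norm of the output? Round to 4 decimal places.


Soft-thresholding with lambda = 0.69:
prox(-4.5559) = sign(-4.5559)*max(|-4.5559| - 0.69, 0) = -3.8659
prox(7.7887) = sign(7.7887)*max(|7.7887| - 0.69, 0) = 7.0987
prox(x) = [-3.8659, 7.0987]
||prox(x)||_1 = 3.8659 + 7.0987 = 10.9646


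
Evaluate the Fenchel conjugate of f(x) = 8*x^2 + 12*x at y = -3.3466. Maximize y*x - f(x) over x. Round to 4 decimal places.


f*(y) = sup_x {y*x - a*x^2 - b*x} = sup_x {(y-b)*x - a*x^2}
FOC: (y - b) - 2a*x = 0 => x* = (y - b)/(2a)
x* = (-3.3466 - 12)/(2*8) = -0.9592
f*(-3.3466) = (y-b)^2/(4a) = (-3.3466 - 12)^2/(4*8)
= 235.5181/32 = 7.3599


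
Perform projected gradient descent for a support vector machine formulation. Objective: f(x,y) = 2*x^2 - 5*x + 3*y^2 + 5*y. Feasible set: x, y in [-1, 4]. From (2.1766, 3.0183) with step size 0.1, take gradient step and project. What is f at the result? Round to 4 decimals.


Step 1: Compute gradient at (2.1766, 3.0183).
grad_x = 2*2*2.1766 - 5 = 3.7064
grad_y = 2*3*3.0183 + 5 = 23.1098
Step 2: Gradient step.
x_raw = 2.1766 - 0.1*3.7064 = 1.806
y_raw = 3.0183 - 0.1*23.1098 = 0.7073
Step 3: Project onto [-1, 4].
x_proj = clip(1.806) = 1.806
y_proj = clip(0.7073) = 0.7073
Step 4: Evaluate f.
f(1.806, 0.7073) = 2.5307


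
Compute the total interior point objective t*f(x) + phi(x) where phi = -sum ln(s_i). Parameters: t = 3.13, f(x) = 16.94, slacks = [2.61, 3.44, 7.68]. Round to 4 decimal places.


Step 1: Compute log-barrier.
ln values: [0.9594, 1.2355, 2.0386]
phi = -(0.9594 + 1.2355 + 2.0386) = -4.2334
Step 2: Compute augmented objective.
t*f(x) = 3.13*16.94 = 53.0222
Total = 53.0222 - 4.2334 = 48.7888


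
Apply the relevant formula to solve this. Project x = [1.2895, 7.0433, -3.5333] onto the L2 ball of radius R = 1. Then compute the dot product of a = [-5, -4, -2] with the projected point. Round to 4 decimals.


Step 1: Compute ||x|| (intermediates to 6 decimals).
||x|| = sqrt(1.2895^2 + 7.0433^2 + (-3.5333)^2) = 7.984679
Step 2: Project.
Since ||x|| > R, scale = R/||x|| = 1/7.984679 = 0.12524, proj(x) = scale * x
proj(x) = [0.161497, 0.882103, -0.44251]
Step 3: Dot product.
a^T * proj(x) = -5*0.161497 - 4*0.882103 - 2*(-0.44251) = -3.4509


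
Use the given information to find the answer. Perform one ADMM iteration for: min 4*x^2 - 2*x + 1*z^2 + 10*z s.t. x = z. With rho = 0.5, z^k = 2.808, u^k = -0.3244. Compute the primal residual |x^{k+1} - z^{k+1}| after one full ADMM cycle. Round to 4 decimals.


ADMM iteration with rho = 0.5, z^k = 2.808, u^k = -0.3244
Step 1: x-update.
Minimize 4*x^2 - 2*x + (0.5/2)*(x - 2.808 - 0.3244)^2
FOC: (2*4 + 0.5)*x = 2 + 0.5*(2.808 + 0.3244)
x^{k+1} = 0.4196
Step 2: z-update.
Minimize 1*z^2 + 10*z + (0.5/2)*(0.4196 - z - 0.3244)^2
FOC: (2*1 + 0.5)*z = -10 + 0.5*(0.4196 - 0.3244)
z^{k+1} = -3.981
Step 3: u-update.
u^{k+1} = -0.3244 + 0.4196 + 3.981 = 4.0761
Step 4: Primal residual = |0.4196 + 3.981| = 4.4005


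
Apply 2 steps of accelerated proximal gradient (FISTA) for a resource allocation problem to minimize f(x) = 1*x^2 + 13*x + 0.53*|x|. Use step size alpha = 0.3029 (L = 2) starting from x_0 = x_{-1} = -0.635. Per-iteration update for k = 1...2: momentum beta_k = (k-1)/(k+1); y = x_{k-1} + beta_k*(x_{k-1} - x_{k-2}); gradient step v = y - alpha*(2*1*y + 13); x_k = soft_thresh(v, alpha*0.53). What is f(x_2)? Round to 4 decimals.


FISTA on f(x) = 1*x^2 + 13*x + 0.53*|x|
L = 2, alpha = 0.3029
Iteration 1: beta = 0.0, y = -0.635 + 0.0*(-0.635 + 0.635) = -0.635
  grad(y) = 11.73, v = y - alpha*grad = -4.188
  prox(v) = soft_thresh(-4.188, 0.1605) = -4.0275
Iteration 2: beta = 0.3333, y = -4.0275 + 0.3333*(-4.0275 + 0.635) = -5.1583
  grad(y) = 2.6834, v = y - alpha*grad = -5.9711
  prox(v) = soft_thresh(-5.9711, 0.1605) = -5.8106
f(x_2) = 1*(-5.8106)^2 + 13*(-5.8106) + 0.53*|-5.8106| = -38.6951


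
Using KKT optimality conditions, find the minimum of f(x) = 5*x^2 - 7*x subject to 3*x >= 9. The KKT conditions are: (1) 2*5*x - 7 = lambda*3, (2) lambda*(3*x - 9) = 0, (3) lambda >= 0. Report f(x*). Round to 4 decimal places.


Step 1: Try lambda = 0 (constraint inactive).
x_unc = 7/(2*5) = 0.7
Check: 3*0.7 = 2.1 < 9 -- violated!
Step 2: Constraint must be active: 3*x = 9
x* = 9/3 = 3.0
lambda = (2*5*3.0 - 7)/3 = 7.6667
Step 3: Compute optimal value.
f(x*) = 5*3.0^2 - 7*3.0 = 24.0


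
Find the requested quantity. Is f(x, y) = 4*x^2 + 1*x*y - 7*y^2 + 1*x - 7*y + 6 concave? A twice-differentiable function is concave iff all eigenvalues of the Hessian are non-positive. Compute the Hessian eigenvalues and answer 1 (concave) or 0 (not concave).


The Hessian of f(x,y) = 4*x^2 + 1*x*y - 7*y^2 + 1*x - 7*y + 6 is:
H = [[8, 1], [1, -14]]
Trace = 8 - 14 = -6
Determinant = 8*-14 - (1)^2 = -113
Discriminant = (-6)^2 - 4*-113 = 488.0
Eigenvalues: lambda_1 = -14.0454, lambda_2 = 8.0454
The function is not concave.

0


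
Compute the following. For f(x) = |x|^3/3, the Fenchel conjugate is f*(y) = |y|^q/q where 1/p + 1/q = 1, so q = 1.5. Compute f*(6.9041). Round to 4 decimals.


The conjugate exponent q satisfies 1/p + 1/q = 1.
p = 3, so q = 3/(3 - 1) = 1.5
|y|^q = 6.9041^1.5 = 18.141
f*(6.9041) = 18.141 / 1.5 = 12.094


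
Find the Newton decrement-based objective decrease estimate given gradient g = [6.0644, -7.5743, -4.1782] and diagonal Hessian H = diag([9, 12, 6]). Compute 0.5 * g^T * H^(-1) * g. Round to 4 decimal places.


Step 1: H is diagonal, so H^(-1) * g = [0.6738, -0.6312, -0.6964].
Step 2: g^T H^(-1) g = sum_i g_i^2 / H_ii
  = (6.0644)^2/9 + (-7.5743)^2/12 + (-4.1782)^2/6
  = 4.0863 + 4.7808 + 2.9096 = 11.7767
Step 3: Objective decrease = 0.5 * g^T H^(-1) g = 5.8884


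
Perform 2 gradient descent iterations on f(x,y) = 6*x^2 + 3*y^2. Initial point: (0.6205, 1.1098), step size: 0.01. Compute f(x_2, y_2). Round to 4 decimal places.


Gradient descent on f(x,y) = 6*x^2 + 3*y^2.
Starting point: (0.6205, 1.1098), alpha = 0.01
Step 1: grad_x = 2*6*0.6205 = 7.446, grad_y = 2*3*1.1098 = 6.6588
  x_1 = 0.6205 - 0.01*7.446 = 0.546
  y_1 = 1.1098 - 0.01*6.6588 = 1.0432
Step 2: grad_x = 2*6*0.546 = 6.5525, grad_y = 2*3*1.0432 = 6.2593
  x_2 = 0.546 - 0.01*6.5525 = 0.4805
  y_2 = 1.0432 - 0.01*6.2593 = 0.9806
f(0.4805, 0.9806) = 6*0.4805^2 + 3*0.9806^2 = 4.2702


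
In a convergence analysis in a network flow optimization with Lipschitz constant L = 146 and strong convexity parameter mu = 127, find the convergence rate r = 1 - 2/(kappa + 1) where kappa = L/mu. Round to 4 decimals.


Step 1: Compute the condition number.
kappa = L/mu = 146/127 = 1.1496
Step 2: Compute the convergence rate.
r = 1 - 2/(kappa + 1) = 1 - 2*mu/(L + mu) = (L - mu)/(L + mu) = 19/273 = 0.0696


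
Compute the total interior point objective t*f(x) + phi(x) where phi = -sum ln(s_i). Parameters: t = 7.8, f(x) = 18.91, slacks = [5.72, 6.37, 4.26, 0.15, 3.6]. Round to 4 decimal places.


Step 1: Compute log-barrier.
ln values: [1.744, 1.8516, 1.4493, -1.8971, 1.2809]
phi = -(1.744 + 1.8516 + 1.4493 - 1.8971 + 1.2809) = -4.4287
Step 2: Compute augmented objective.
t*f(x) = 7.8*18.91 = 147.498
Total = 147.498 - 4.4287 = 143.0693


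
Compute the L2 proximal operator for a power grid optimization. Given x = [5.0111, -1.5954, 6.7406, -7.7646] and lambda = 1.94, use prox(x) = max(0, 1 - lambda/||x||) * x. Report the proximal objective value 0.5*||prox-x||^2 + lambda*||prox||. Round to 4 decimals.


Step 1: Compute ||x||.
||x|| = 11.5491
Step 2: Compute scaling factor.
scale = max(0, 1 - 1.94/11.5491) = 0.832
Step 3: prox(x) = [4.1693, -1.3274, 5.6083, -6.4603]
||prox(x)|| = 9.6091
Step 4: Proximal objective.
0.5*||prox-x||^2 = 1.8818
lambda*||prox|| = 18.6417
Total = 20.5234


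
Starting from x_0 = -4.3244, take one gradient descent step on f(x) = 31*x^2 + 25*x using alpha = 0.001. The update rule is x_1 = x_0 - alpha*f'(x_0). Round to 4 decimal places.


We compute the gradient at x_0 and apply the update.
f'(x) = 62*x + 25
f'(-4.3244) = 62*-4.3244 + 25 = -243.1128
x_1 = -4.3244 - 0.001*-243.1128 = -4.0813


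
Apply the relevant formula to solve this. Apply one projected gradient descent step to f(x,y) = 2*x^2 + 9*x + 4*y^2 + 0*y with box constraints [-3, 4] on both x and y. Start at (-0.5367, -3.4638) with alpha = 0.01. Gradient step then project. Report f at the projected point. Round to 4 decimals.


Step 1: Compute gradient at (-0.5367, -3.4638).
grad_x = 2*2*-0.5367 + 9 = 6.8532
grad_y = 2*4*-3.4638 + 0 = -27.7104
Step 2: Gradient step.
x_raw = -0.5367 - 0.01*6.8532 = -0.6052
y_raw = -3.4638 - 0.01*-27.7104 = -3.1867
Step 3: Project onto [-3, 4].
x_proj = clip(-0.6052) = -0.6052
y_proj = clip(-3.1867) = -3.0
Step 4: Evaluate f.
f(-0.6052, -3.0) = 31.2855


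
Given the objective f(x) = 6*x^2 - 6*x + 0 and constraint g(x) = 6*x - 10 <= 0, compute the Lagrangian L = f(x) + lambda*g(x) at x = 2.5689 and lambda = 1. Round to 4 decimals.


Step 1: Evaluate f(x).
f(2.5689) = 6*2.5689^2 - 6*2.5689 + 0 = 24.1821
Step 2: Evaluate g(x).
g(2.5689) = 6*2.5689 - 10 = 5.4134
Step 3: Compute Lagrangian.
L = 24.1821 + 1*5.4134 = 29.5955


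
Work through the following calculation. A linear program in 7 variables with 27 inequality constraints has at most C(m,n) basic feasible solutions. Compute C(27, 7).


Each vertex corresponds to some choice of n active constraints out of m, so the number of vertices is at most C(m, n) = m! / (n!(m-n)!).
m = 27, n = 7
Numerator: 27 * 26 * 25 * 24 * 23 * 22 * 21
Denominator: 7! = 5040
C(27, 7) = 888030


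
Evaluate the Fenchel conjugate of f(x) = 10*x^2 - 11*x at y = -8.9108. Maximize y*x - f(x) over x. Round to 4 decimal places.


f*(y) = sup_x {y*x - a*x^2 - b*x} = sup_x {(y-b)*x - a*x^2}
FOC: (y - b) - 2a*x = 0 => x* = (y - b)/(2a)
x* = (-8.9108 + 11)/(2*10) = 0.1045
f*(-8.9108) = (y-b)^2/(4a) = (-8.9108 + 11)^2/(4*10)
= 4.3648/40 = 0.1091


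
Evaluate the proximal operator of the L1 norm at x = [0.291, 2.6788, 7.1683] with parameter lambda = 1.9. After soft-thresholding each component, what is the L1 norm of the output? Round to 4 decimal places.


Soft-thresholding with lambda = 1.9:
prox(0.291) = sign(0.291)*max(|0.291| - 1.9, 0) = 0.0
prox(2.6788) = sign(2.6788)*max(|2.6788| - 1.9, 0) = 0.7788
prox(7.1683) = sign(7.1683)*max(|7.1683| - 1.9, 0) = 5.2683
prox(x) = [0.0, 0.7788, 5.2683]
||prox(x)||_1 = 0.0 + 0.7788 + 5.2683 = 6.0471


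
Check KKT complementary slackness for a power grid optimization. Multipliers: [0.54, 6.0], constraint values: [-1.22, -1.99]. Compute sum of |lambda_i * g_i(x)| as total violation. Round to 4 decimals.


KKT complementary slackness check:
lambda_1 * g_1 = 0.54 * -1.22 = -0.6588
lambda_2 * g_2 = 6.0 * -1.99 = -11.94
Total violation = 0.6588 + 11.94 = 12.5988


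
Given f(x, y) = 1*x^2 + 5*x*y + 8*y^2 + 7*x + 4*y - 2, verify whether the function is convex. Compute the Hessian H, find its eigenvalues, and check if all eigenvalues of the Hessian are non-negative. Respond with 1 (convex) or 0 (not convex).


The Hessian of f(x,y) = 1*x^2 + 5*x*y + 8*y^2 + 7*x + 4*y - 2 is:
H = [[2, 5], [5, 16]]
Trace = 2 + 16 = 18
Determinant = 2*16 - (5)^2 = 7
Discriminant = (18)^2 - 4*7 = 296.0
Eigenvalues: lambda_1 = 0.3977, lambda_2 = 17.6023
The function is convex.

1


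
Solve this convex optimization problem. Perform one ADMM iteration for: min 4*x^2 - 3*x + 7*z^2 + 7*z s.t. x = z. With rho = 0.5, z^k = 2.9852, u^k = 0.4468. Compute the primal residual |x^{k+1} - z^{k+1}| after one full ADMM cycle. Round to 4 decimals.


ADMM iteration with rho = 0.5, z^k = 2.9852, u^k = 0.4468
Step 1: x-update.
Minimize 4*x^2 - 3*x + (0.5/2)*(x - 2.9852 + 0.4468)^2
FOC: (2*4 + 0.5)*x = 3 + 0.5*(2.9852 - 0.4468)
x^{k+1} = 0.5023
Step 2: z-update.
Minimize 7*z^2 + 7*z + (0.5/2)*(0.5023 - z + 0.4468)^2
FOC: (2*7 + 0.5)*z = -7 + 0.5*(0.5023 + 0.4468)
z^{k+1} = -0.45
Step 3: u-update.
u^{k+1} = 0.4468 + 0.5023 + 0.45 = 1.3991
Step 4: Primal residual = |0.5023 + 0.45| = 0.9523


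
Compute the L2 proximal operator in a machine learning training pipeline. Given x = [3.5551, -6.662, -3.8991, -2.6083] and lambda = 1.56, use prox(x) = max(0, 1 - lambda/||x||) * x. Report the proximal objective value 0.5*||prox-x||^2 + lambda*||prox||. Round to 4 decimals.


Step 1: Compute ||x||.
||x|| = 8.8897
Step 2: Compute scaling factor.
scale = max(0, 1 - 1.56/8.8897) = 0.8245
Step 3: prox(x) = [2.9312, -5.4929, -3.2149, -2.1506]
||prox(x)|| = 7.3297
Step 4: Proximal objective.
0.5*||prox-x||^2 = 1.2168
lambda*||prox|| = 11.4343
Total = 12.6512
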